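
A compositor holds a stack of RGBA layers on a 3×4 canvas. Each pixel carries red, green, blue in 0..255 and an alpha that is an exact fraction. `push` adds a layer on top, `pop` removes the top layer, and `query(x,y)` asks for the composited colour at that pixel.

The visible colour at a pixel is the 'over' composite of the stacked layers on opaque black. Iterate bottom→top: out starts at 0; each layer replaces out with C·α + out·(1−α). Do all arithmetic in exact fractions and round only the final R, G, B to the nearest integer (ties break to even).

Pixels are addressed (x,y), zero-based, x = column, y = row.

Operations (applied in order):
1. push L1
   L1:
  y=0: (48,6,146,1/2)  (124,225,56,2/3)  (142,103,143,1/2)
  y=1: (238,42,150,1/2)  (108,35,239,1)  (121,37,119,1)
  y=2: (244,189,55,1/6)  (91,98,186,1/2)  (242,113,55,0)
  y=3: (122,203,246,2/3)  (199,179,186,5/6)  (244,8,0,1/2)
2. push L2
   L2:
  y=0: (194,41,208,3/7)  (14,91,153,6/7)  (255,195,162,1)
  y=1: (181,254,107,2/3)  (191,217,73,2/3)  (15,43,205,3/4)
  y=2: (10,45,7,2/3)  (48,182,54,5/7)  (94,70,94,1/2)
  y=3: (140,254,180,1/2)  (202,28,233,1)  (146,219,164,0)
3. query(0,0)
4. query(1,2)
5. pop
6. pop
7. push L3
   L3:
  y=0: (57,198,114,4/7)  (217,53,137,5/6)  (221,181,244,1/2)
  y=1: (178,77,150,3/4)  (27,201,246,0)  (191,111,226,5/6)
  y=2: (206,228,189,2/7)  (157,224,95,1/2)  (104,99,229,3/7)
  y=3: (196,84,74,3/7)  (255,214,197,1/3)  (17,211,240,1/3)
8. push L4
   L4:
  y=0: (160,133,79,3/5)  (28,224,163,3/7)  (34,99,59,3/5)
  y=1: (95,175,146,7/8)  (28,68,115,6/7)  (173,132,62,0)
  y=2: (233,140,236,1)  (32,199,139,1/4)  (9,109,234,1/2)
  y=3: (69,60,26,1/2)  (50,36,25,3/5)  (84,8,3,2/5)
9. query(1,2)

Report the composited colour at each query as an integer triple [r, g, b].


(0,0) stack=L1,L2; from [0,0,0]:
after L1 α=1/2: [24, 3, 73]
after L2 α=3/7: [678/7, 135/7, 916/7]
= [97, 19, 131]

(1,2) stack=L1,L2; from [0,0,0]:
L1 α=1/2: [91/2, 49, 93]
L2 α=5/7: [331/7, 144, 456/7]
rounded: [47, 144, 65]

query (1,2) [L3,L4] — begin 0,0,0
L3 α=1/2: [157/2, 112, 95/2]
L4 α=1/4: [535/8, 535/4, 563/8]
= [67, 134, 70]


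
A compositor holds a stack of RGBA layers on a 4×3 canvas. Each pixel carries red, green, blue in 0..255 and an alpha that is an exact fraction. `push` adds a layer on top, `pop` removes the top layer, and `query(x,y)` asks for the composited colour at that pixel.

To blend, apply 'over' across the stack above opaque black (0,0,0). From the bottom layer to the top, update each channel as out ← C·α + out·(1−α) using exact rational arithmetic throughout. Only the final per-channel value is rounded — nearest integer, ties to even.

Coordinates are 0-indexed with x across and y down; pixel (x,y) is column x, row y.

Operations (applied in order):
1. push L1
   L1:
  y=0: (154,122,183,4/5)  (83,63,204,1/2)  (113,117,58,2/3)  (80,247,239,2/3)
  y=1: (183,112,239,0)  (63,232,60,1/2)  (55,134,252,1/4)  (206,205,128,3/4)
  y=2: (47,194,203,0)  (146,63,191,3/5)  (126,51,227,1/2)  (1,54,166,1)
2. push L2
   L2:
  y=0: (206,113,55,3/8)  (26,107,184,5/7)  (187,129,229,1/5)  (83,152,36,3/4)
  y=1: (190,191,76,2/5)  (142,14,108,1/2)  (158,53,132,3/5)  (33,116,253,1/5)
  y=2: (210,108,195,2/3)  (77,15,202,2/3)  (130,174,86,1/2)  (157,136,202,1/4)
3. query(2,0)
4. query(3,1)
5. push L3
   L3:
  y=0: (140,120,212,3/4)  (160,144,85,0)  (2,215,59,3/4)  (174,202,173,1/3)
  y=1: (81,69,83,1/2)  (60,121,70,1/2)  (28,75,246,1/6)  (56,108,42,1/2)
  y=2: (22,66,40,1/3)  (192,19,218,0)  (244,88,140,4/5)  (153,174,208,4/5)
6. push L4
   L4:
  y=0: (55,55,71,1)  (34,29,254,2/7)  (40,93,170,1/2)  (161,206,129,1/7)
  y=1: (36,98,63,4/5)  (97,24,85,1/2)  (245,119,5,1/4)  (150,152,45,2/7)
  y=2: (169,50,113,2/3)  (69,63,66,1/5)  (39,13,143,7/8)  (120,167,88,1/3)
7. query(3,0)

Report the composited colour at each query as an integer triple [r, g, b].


at x=2,y=0 over L1,L2:
L1 α=2/3: [226/3, 78, 116/3]
L2 α=1/5: [293/3, 441/5, 1151/15]
rounded: [98, 88, 77]

at x=3,y=1 over L1,L2:
+L1 (α=3/4) → [309/2, 615/4, 96]
+L2 (α=1/5) → [651/5, 731/5, 637/5]
rounded: [130, 146, 127]

at x=3,y=0 over L1,L2,L3,L4:
+L1 (α=2/3) → [160/3, 494/3, 478/3]
+L2 (α=3/4) → [907/12, 931/6, 401/6]
+L3 (α=1/3) → [1951/18, 1537/9, 920/9]
+L4 (α=1/7) → [2434/21, 3692/21, 2227/21]
= [116, 176, 106]


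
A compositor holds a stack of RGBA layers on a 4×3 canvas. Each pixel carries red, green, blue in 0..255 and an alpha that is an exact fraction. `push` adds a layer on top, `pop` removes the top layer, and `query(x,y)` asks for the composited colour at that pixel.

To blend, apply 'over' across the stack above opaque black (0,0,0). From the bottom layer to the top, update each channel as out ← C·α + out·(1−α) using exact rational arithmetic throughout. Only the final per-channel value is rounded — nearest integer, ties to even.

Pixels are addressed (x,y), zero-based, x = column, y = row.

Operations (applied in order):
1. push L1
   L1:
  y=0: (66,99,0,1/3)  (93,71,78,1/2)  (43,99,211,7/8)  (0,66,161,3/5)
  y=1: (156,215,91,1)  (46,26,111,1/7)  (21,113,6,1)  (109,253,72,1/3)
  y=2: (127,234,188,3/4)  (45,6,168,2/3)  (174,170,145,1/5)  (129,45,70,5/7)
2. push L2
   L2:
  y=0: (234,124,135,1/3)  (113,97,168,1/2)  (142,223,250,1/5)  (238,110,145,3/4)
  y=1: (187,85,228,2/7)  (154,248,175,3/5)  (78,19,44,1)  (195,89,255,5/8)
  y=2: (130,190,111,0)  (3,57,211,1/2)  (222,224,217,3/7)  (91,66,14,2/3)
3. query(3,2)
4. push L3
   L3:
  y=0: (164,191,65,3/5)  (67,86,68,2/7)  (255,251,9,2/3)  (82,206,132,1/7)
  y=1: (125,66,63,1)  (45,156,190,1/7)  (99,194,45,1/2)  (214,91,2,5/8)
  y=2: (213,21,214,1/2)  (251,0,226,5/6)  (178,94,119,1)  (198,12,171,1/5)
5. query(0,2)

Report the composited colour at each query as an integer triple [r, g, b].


at x=3,y=2 over L1,L2:
+L1 (α=5/7) → [645/7, 225/7, 50]
+L2 (α=2/3) → [1919/21, 383/7, 26]
→ [91, 55, 26]

(0,2) stack=L1,L2,L3; from [0,0,0]:
L1 α=3/4: [381/4, 351/2, 141]
L2 α=0: [381/4, 351/2, 141]
L3 α=1/2: [1233/8, 393/4, 355/2]
rounded: [154, 98, 178]


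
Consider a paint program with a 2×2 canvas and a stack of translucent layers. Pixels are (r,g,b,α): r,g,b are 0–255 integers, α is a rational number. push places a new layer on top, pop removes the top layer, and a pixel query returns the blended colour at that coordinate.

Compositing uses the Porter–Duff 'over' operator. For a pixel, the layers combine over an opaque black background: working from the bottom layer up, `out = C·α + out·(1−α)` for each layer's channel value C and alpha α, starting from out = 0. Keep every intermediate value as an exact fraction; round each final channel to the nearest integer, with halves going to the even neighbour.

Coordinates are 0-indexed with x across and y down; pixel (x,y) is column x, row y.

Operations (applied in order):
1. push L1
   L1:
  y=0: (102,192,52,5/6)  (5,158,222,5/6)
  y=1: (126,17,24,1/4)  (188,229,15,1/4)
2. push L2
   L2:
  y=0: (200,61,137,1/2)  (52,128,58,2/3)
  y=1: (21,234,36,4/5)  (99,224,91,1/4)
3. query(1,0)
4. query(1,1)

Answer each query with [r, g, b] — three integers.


at x=1,y=0 over L1,L2:
after L1 α=5/6: [25/6, 395/3, 185]
after L2 α=2/3: [649/18, 1163/9, 301/3]
rounded: [36, 129, 100]

at x=1,y=1 over L1,L2:
after L1 α=1/4: [47, 229/4, 15/4]
after L2 α=1/4: [60, 1583/16, 409/16]
rounded: [60, 99, 26]


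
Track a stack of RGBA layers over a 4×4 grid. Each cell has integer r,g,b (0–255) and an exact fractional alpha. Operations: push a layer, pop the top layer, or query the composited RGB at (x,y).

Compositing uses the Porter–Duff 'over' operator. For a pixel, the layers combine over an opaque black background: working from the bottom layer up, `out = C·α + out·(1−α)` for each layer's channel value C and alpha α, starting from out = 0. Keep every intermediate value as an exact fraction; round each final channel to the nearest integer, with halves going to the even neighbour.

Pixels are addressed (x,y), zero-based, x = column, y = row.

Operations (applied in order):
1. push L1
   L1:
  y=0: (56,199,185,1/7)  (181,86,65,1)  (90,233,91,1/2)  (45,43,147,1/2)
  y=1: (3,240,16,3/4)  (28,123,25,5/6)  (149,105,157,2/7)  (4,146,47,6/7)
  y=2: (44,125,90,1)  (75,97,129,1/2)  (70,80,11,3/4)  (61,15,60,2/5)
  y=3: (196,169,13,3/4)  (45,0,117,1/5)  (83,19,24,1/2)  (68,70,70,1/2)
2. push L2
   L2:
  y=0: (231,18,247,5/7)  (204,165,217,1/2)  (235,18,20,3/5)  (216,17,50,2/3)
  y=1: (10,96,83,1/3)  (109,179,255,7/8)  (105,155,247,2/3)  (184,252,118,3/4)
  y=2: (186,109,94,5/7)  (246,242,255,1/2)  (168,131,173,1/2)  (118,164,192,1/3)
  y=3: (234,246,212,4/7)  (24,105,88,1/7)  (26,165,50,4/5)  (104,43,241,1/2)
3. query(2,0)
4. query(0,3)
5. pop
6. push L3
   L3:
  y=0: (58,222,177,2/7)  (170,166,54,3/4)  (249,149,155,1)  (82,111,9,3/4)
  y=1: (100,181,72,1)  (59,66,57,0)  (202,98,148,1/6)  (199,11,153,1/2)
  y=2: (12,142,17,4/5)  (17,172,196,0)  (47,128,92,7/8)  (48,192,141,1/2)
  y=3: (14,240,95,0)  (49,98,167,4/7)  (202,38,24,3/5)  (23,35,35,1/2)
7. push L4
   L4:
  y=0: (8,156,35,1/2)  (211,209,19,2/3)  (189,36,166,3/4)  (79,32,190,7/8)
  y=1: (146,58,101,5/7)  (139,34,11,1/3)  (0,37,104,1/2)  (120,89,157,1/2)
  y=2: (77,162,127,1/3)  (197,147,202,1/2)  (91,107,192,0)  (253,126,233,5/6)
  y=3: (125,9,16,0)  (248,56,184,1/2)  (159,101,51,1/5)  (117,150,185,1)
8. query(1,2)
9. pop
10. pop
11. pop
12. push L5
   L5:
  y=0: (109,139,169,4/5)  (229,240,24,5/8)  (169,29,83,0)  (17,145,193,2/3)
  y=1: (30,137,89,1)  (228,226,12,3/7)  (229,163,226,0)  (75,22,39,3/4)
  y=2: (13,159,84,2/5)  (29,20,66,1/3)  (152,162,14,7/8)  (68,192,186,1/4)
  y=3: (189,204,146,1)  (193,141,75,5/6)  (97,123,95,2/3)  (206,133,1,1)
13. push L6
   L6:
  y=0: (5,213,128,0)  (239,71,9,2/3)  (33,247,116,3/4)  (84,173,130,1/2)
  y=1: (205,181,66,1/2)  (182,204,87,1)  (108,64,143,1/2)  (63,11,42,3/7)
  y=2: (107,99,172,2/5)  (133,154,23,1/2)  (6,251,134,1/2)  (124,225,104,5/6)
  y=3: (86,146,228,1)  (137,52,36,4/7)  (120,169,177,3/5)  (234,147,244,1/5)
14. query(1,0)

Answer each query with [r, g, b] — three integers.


at x=2,y=0 over L1,L2:
L1 α=1/2: [45, 233/2, 91/2]
L2 α=3/5: [159, 287/5, 151/5]
rounded: [159, 57, 30]

at x=0,y=3 over L1,L2:
+L1 (α=3/4) → [147, 507/4, 39/4]
+L2 (α=4/7) → [1377/7, 5457/28, 3509/28]
→ [197, 195, 125]

(1,2) stack=L1,L3,L4; from [0,0,0]:
L1 α=1/2: [75/2, 97/2, 129/2]
L3 α=0: [75/2, 97/2, 129/2]
L4 α=1/2: [469/4, 391/4, 533/4]
= [117, 98, 133]

query (1,0) [L5,L6] — begin 0,0,0
+L5 (α=5/8) → [1145/8, 150, 15]
+L6 (α=2/3) → [4969/24, 292/3, 11]
= [207, 97, 11]


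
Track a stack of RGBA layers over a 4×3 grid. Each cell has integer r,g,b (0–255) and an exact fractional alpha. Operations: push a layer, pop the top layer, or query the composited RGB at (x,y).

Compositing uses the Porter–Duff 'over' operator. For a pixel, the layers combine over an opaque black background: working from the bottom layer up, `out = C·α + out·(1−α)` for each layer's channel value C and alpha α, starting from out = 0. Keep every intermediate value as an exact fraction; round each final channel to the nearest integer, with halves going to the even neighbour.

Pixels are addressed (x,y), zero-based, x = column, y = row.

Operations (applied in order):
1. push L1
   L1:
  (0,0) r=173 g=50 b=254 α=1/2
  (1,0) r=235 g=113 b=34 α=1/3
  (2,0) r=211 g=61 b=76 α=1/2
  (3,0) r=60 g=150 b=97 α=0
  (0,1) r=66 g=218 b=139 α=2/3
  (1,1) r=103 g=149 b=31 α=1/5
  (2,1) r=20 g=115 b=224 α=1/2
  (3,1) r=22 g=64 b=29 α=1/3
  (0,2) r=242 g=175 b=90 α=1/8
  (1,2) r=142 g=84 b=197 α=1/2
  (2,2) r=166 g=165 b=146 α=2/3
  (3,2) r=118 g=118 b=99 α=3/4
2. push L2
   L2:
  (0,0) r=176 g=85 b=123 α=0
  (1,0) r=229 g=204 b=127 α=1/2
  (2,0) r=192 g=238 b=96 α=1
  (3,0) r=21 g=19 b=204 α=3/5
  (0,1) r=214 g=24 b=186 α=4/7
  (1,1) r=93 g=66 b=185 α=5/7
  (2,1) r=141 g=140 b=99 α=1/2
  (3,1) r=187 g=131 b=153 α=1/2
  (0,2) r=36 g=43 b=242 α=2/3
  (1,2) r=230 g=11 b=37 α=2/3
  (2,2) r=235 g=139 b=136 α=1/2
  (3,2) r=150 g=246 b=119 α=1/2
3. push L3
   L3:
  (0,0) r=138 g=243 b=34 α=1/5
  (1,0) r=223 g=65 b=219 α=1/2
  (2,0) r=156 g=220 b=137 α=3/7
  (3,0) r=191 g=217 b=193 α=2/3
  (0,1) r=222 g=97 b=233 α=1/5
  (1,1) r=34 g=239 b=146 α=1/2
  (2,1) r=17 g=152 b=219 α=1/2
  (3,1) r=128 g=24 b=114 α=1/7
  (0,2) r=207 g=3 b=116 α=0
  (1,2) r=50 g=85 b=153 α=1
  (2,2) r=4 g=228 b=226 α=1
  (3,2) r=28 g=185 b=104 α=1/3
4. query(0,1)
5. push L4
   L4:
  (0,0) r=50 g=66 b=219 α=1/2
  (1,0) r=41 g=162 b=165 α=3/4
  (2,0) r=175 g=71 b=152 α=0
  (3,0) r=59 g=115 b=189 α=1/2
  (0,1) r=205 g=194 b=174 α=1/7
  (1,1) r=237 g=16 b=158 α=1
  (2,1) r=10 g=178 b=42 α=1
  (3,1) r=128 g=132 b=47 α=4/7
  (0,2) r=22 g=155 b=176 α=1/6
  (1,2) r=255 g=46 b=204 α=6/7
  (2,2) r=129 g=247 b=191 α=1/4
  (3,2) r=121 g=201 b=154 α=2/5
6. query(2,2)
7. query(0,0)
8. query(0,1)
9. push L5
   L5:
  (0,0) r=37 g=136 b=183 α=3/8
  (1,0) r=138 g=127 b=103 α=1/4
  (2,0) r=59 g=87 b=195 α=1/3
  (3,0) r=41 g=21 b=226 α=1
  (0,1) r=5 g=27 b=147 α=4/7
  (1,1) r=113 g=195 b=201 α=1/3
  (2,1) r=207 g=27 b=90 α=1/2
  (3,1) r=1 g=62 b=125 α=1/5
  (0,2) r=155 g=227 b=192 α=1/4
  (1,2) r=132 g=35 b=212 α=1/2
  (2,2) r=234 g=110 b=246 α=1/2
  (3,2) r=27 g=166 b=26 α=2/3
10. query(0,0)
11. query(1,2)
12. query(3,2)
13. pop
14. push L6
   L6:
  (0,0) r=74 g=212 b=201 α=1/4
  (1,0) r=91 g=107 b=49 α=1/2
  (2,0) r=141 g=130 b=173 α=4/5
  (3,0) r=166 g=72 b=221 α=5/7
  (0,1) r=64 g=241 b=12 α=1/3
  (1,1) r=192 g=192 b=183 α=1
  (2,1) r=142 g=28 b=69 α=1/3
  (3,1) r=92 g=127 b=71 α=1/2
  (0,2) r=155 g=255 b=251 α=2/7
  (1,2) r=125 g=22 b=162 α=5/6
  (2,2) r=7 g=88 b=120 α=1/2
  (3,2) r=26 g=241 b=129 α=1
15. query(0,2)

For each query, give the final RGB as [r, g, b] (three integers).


at x=0,y=1 over L1,L2,L3:
+L1 (α=2/3) → [44, 436/3, 278/3]
+L2 (α=4/7) → [988/7, 76, 146]
+L3 (α=1/5) → [5506/35, 401/5, 817/5]
= [157, 80, 163]

at x=2,y=2 over L1,L2,L3,L4:
L1 α=2/3: [332/3, 110, 292/3]
L2 α=1/2: [1037/6, 249/2, 350/3]
L3 α=1: [4, 228, 226]
L4 α=1/4: [141/4, 931/4, 869/4]
rounded: [35, 233, 217]

query (0,0) [L1,L2,L3,L4] — begin 0,0,0
+L1 (α=1/2) → [173/2, 25, 127]
+L2 (α=0) → [173/2, 25, 127]
+L3 (α=1/5) → [484/5, 343/5, 542/5]
+L4 (α=1/2) → [367/5, 673/10, 1637/10]
rounded: [73, 67, 164]

query (0,1) [L1,L2,L3,L4] — begin 0,0,0
after L1 α=2/3: [44, 436/3, 278/3]
after L2 α=4/7: [988/7, 76, 146]
after L3 α=1/5: [5506/35, 401/5, 817/5]
after L4 α=1/7: [40211/245, 3376/35, 5772/35]
→ [164, 96, 165]

(0,0) stack=L1,L2,L3,L4,L5; from [0,0,0]:
after L1 α=1/2: [173/2, 25, 127]
after L2 α=0: [173/2, 25, 127]
after L3 α=1/5: [484/5, 343/5, 542/5]
after L4 α=1/2: [367/5, 673/10, 1637/10]
after L5 α=3/8: [239/4, 1489/16, 2735/16]
rounded: [60, 93, 171]

(1,2) stack=L1,L2,L3,L4,L5; from [0,0,0]:
after L1 α=1/2: [71, 42, 197/2]
after L2 α=2/3: [177, 64/3, 115/2]
after L3 α=1: [50, 85, 153]
after L4 α=6/7: [1580/7, 361/7, 1377/7]
after L5 α=1/2: [1252/7, 303/7, 2861/14]
= [179, 43, 204]

at x=3,y=2 over L1,L2,L3,L4,L5:
+L1 (α=3/4) → [177/2, 177/2, 297/4]
+L2 (α=1/2) → [477/4, 669/4, 773/8]
+L3 (α=1/3) → [533/6, 1039/6, 1189/12]
+L4 (α=2/5) → [1017/10, 1843/10, 2421/20]
+L5 (α=2/3) → [519/10, 1721/10, 3461/60]
→ [52, 172, 58]

at x=0,y=2 over L1,L2,L3,L4,L6:
+L1 (α=1/8) → [121/4, 175/8, 45/4]
+L2 (α=2/3) → [409/12, 863/24, 1981/12]
+L3 (α=0) → [409/12, 863/24, 1981/12]
+L4 (α=1/6) → [2309/72, 8035/144, 12017/72]
+L6 (α=2/7) → [33865/504, 113615/1008, 13747/72]
→ [67, 113, 191]


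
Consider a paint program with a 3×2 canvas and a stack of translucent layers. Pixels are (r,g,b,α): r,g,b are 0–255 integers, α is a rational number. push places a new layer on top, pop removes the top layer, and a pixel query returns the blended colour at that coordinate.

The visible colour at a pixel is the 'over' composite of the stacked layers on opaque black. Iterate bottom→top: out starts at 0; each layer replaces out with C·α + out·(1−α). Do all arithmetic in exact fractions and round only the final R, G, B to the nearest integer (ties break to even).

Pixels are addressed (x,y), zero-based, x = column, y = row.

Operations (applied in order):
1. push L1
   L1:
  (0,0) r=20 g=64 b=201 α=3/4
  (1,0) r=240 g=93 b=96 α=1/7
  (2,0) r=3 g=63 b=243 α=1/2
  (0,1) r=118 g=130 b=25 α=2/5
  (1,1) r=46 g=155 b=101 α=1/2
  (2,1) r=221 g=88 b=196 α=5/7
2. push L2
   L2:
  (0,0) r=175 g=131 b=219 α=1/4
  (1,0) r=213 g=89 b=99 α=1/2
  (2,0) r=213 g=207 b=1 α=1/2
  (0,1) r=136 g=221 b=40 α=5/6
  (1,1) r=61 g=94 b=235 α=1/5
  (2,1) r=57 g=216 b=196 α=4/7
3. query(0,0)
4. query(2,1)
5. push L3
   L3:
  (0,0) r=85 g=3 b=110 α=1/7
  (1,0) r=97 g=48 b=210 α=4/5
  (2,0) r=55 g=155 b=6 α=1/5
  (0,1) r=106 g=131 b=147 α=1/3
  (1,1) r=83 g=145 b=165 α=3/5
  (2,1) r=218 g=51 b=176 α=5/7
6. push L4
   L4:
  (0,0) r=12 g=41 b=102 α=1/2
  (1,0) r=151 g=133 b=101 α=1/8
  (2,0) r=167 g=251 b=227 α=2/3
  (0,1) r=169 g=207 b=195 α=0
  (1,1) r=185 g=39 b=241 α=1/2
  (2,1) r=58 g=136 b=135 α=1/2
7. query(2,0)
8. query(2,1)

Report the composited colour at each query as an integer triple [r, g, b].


query (0,0) [L1,L2] — begin 0,0,0
+L1 (α=3/4) → [15, 48, 603/4]
+L2 (α=1/4) → [55, 275/4, 2685/16]
rounded: [55, 69, 168]

(2,1) stack=L1,L2; from [0,0,0]:
+L1 (α=5/7) → [1105/7, 440/7, 140]
+L2 (α=4/7) → [4911/49, 7368/49, 172]
= [100, 150, 172]

at x=2,y=0 over L1,L2,L3,L4:
+L1 (α=1/2) → [3/2, 63/2, 243/2]
+L2 (α=1/2) → [429/4, 477/4, 245/4]
+L3 (α=1/5) → [484/5, 632/5, 251/5]
+L4 (α=2/3) → [718/5, 3142/15, 2521/15]
= [144, 209, 168]

query (2,1) [L1,L2,L3,L4] — begin 0,0,0
L1 α=5/7: [1105/7, 440/7, 140]
L2 α=4/7: [4911/49, 7368/49, 172]
L3 α=5/7: [63232/343, 27231/343, 1224/7]
L4 α=1/2: [41563/343, 73879/686, 2169/14]
→ [121, 108, 155]


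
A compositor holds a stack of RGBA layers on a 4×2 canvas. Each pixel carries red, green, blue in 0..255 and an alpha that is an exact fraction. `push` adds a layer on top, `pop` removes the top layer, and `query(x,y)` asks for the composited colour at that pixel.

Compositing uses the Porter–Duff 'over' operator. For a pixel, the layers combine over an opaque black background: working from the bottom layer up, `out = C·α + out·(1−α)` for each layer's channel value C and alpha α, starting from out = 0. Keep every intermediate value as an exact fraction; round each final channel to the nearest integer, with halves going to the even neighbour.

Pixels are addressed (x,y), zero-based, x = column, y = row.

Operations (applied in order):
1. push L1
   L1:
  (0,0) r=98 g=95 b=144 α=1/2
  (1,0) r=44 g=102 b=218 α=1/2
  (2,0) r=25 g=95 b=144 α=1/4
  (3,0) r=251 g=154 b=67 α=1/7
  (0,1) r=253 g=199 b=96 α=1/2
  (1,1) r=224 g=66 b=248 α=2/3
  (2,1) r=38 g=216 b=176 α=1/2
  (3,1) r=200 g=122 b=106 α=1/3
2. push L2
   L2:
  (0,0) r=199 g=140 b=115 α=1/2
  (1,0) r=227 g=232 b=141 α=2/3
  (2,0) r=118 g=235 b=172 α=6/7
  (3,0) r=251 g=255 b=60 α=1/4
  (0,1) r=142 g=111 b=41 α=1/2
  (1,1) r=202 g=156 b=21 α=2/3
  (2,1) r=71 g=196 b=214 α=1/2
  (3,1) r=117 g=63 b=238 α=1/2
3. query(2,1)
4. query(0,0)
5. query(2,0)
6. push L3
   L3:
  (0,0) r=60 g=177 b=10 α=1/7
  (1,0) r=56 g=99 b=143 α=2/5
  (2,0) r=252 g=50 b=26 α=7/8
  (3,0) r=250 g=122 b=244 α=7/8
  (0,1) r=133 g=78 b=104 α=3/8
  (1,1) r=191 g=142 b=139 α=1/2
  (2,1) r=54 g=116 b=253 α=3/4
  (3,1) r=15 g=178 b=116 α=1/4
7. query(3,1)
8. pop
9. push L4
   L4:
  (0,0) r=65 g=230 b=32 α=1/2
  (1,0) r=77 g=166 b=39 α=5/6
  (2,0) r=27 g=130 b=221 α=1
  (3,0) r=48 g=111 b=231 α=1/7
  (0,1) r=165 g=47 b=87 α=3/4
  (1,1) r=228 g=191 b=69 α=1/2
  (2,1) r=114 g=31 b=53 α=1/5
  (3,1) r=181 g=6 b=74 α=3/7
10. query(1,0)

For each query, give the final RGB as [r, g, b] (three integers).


(2,1) stack=L1,L2; from [0,0,0]:
L1 α=1/2: [19, 108, 88]
L2 α=1/2: [45, 152, 151]
rounded: [45, 152, 151]

query (0,0) [L1,L2] — begin 0,0,0
L1 α=1/2: [49, 95/2, 72]
L2 α=1/2: [124, 375/4, 187/2]
= [124, 94, 94]

at x=2,y=0 over L1,L2:
after L1 α=1/4: [25/4, 95/4, 36]
after L2 α=6/7: [2857/28, 5735/28, 1068/7]
= [102, 205, 153]

at x=3,y=1 over L1,L2,L3:
L1 α=1/3: [200/3, 122/3, 106/3]
L2 α=1/2: [551/6, 311/6, 410/3]
L3 α=1/4: [581/8, 667/8, 263/2]
→ [73, 83, 132]

(1,0) stack=L1,L2,L4; from [0,0,0]:
+L1 (α=1/2) → [22, 51, 109]
+L2 (α=2/3) → [476/3, 515/3, 391/3]
+L4 (α=5/6) → [1631/18, 3005/18, 488/9]
= [91, 167, 54]


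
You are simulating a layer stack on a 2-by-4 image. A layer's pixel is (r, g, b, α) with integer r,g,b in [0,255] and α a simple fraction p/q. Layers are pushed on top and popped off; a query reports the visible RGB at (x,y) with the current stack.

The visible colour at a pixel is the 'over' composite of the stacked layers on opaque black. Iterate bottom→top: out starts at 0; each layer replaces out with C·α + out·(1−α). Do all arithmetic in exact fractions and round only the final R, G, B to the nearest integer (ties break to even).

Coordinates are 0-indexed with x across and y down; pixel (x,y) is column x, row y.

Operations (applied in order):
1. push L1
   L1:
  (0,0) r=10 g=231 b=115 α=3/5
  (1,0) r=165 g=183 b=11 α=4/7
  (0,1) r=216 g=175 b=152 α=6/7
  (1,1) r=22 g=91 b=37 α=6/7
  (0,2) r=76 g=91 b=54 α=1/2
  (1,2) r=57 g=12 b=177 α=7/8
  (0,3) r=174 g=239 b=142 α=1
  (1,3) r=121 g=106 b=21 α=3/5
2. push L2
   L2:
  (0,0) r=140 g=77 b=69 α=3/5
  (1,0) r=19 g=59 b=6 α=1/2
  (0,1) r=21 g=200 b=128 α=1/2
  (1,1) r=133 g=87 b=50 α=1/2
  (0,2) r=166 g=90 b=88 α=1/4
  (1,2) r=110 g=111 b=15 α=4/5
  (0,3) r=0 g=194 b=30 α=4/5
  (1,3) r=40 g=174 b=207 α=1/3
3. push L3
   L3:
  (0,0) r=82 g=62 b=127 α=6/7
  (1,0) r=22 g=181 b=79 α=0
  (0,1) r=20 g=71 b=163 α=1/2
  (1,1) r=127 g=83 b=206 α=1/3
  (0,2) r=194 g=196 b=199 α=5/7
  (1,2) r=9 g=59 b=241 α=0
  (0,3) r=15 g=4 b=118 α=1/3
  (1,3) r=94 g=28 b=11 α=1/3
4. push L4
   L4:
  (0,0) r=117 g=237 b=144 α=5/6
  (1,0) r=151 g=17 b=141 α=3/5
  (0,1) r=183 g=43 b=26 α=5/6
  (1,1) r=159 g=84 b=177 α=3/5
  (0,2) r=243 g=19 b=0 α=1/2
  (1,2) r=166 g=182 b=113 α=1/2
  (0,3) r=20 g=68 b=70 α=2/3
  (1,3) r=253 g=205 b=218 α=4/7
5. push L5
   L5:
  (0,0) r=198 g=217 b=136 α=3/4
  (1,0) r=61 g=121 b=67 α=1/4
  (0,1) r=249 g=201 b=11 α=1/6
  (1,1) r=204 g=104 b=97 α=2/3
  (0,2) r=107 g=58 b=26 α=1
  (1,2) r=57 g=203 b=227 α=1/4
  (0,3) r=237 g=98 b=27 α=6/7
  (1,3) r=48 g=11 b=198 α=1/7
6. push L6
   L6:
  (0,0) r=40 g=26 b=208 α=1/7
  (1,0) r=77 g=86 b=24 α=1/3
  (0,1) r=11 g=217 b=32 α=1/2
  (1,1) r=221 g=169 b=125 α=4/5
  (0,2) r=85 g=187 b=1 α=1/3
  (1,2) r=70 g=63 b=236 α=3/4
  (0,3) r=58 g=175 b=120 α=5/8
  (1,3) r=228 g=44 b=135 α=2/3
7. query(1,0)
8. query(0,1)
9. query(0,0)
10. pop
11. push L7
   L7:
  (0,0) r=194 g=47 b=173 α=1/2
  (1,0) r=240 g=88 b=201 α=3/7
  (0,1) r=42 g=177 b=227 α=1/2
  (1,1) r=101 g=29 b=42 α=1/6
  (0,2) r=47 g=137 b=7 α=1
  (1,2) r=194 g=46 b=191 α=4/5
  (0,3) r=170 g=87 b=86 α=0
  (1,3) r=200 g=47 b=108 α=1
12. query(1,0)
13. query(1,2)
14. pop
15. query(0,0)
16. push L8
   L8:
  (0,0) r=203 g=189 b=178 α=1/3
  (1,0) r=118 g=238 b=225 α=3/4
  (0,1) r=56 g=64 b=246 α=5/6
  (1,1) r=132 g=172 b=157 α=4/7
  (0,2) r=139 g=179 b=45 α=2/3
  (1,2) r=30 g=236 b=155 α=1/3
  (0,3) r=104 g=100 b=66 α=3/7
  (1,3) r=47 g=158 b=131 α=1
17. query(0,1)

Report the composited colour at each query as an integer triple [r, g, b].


(1,0) stack=L1,L2,L3,L4,L5,L6; from [0,0,0]:
after L1 α=4/7: [660/7, 732/7, 44/7]
after L2 α=1/2: [793/14, 1145/14, 43/7]
after L3 α=0: [793/14, 1145/14, 43/7]
after L4 α=3/5: [3964/35, 1502/35, 3047/35]
after L5 α=1/4: [14027/140, 8741/140, 5743/70]
after L6 α=1/3: [19417/210, 14761/210, 6583/105]
→ [92, 70, 63]

at x=0,y=1 over L1,L2,L3,L4,L5,L6:
L1 α=6/7: [1296/7, 150, 912/7]
L2 α=1/2: [1443/14, 175, 904/7]
L3 α=1/2: [1723/28, 123, 2045/14]
L4 α=5/6: [27343/168, 169/3, 3865/84]
L5 α=1/6: [178547/1008, 724/9, 20249/504]
L6 α=1/2: [189635/2016, 2677/18, 36377/1008]
= [94, 149, 36]

query (0,0) [L1,L2,L3,L4,L5,L6] — begin 0,0,0
+L1 (α=3/5) → [6, 693/5, 69]
+L2 (α=3/5) → [432/5, 2541/25, 69]
+L3 (α=6/7) → [2892/35, 11841/175, 831/7]
+L4 (α=5/6) → [7789/70, 36536/175, 1957/14]
+L5 (α=3/4) → [49369/280, 150461/700, 7669/56]
+L6 (α=1/7) → [153707/980, 460483/2450, 28831/196]
rounded: [157, 188, 147]

(1,0) stack=L1,L2,L3,L4,L5,L7; from [0,0,0]:
after L1 α=4/7: [660/7, 732/7, 44/7]
after L2 α=1/2: [793/14, 1145/14, 43/7]
after L3 α=0: [793/14, 1145/14, 43/7]
after L4 α=3/5: [3964/35, 1502/35, 3047/35]
after L5 α=1/4: [14027/140, 8741/140, 5743/70]
after L7 α=3/7: [39227/245, 17981/245, 32591/245]
rounded: [160, 73, 133]

query (1,2) [L1,L2,L3,L4,L5,L7] — begin 0,0,0
after L1 α=7/8: [399/8, 21/2, 1239/8]
after L2 α=4/5: [3919/40, 909/10, 1719/40]
after L3 α=0: [3919/40, 909/10, 1719/40]
after L4 α=1/2: [10559/80, 2729/20, 6239/80]
after L5 α=1/4: [36237/320, 12247/80, 36877/320]
after L7 α=4/5: [284557/1600, 26967/400, 281357/1600]
= [178, 67, 176]

query (0,0) [L1,L2,L3,L4,L5] — begin 0,0,0
L1 α=3/5: [6, 693/5, 69]
L2 α=3/5: [432/5, 2541/25, 69]
L3 α=6/7: [2892/35, 11841/175, 831/7]
L4 α=5/6: [7789/70, 36536/175, 1957/14]
L5 α=3/4: [49369/280, 150461/700, 7669/56]
→ [176, 215, 137]

at x=0,y=1 over L1,L2,L3,L4,L5,L8:
+L1 (α=6/7) → [1296/7, 150, 912/7]
+L2 (α=1/2) → [1443/14, 175, 904/7]
+L3 (α=1/2) → [1723/28, 123, 2045/14]
+L4 (α=5/6) → [27343/168, 169/3, 3865/84]
+L5 (α=1/6) → [178547/1008, 724/9, 20249/504]
+L8 (α=5/6) → [460787/6048, 1802/27, 640169/3024]
= [76, 67, 212]


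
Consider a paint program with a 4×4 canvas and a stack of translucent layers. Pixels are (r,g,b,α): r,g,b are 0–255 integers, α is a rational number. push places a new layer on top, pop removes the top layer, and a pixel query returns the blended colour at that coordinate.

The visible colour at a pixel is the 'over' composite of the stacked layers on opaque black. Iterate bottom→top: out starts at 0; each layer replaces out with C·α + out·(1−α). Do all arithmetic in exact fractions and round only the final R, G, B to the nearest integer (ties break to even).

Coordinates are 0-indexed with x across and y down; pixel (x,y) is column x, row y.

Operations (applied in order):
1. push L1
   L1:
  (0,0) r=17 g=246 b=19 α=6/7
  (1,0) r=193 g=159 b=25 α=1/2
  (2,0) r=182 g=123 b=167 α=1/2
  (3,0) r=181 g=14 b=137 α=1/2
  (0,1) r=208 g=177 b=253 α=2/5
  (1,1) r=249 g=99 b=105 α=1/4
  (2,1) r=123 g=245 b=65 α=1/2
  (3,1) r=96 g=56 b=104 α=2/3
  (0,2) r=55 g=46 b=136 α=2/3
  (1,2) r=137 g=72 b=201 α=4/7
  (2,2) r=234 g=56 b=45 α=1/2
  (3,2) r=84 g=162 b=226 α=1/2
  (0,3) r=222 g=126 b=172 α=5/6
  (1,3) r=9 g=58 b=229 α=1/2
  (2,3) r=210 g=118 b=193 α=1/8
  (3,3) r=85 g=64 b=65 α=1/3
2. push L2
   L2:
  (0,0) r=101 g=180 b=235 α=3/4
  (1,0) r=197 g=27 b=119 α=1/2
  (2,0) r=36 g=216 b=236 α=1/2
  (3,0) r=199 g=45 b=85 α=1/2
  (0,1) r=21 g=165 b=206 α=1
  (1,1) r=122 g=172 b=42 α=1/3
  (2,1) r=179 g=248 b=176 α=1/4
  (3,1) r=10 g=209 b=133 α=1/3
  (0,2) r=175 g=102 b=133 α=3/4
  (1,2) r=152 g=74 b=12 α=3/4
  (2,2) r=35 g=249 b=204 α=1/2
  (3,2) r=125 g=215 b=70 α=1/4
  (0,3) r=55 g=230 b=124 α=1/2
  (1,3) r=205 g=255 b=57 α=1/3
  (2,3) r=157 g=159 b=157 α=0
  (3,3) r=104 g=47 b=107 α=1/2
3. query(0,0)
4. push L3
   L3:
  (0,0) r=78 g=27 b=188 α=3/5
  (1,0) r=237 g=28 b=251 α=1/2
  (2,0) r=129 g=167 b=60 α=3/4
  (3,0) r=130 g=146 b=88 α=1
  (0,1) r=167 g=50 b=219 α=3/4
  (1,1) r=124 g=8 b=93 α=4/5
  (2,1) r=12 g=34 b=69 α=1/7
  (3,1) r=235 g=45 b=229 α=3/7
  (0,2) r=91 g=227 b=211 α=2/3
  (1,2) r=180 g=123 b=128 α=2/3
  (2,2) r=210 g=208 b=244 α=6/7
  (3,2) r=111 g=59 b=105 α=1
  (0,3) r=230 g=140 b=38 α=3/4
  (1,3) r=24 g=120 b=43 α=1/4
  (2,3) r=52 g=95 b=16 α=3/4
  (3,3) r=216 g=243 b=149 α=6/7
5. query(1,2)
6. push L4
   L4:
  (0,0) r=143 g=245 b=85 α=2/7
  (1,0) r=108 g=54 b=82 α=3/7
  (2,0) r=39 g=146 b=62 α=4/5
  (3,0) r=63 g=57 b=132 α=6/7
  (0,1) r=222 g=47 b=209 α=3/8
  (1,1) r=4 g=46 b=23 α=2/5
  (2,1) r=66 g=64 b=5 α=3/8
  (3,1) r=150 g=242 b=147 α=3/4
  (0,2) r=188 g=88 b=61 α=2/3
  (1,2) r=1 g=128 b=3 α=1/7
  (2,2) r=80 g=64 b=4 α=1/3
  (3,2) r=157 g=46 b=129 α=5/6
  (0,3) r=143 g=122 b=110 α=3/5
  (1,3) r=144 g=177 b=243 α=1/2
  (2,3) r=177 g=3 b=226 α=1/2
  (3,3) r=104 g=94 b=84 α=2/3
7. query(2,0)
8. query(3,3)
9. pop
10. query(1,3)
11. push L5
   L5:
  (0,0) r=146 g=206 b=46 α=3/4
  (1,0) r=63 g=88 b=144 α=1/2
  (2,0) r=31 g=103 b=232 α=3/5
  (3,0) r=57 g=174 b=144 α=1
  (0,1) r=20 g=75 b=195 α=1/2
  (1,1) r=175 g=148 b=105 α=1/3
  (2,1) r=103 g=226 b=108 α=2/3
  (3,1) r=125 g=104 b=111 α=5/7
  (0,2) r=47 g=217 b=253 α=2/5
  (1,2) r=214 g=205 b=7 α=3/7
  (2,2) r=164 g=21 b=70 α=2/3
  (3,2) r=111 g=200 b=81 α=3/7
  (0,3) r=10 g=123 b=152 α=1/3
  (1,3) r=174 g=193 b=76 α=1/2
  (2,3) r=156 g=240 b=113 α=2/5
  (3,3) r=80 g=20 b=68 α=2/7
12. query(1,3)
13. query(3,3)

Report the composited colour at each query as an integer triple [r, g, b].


at x=0,y=0 over L1,L2:
+L1 (α=6/7) → [102/7, 1476/7, 114/7]
+L2 (α=3/4) → [2223/28, 1314/7, 5049/28]
→ [79, 188, 180]

at x=1,y=2 over L1,L2,L3:
after L1 α=4/7: [548/7, 288/7, 804/7]
after L2 α=3/4: [935/7, 921/14, 264/7]
after L3 α=2/3: [3455/21, 1455/14, 2056/21]
→ [165, 104, 98]

(2,0) stack=L1,L2,L3,L4; from [0,0,0]:
L1 α=1/2: [91, 123/2, 167/2]
L2 α=1/2: [127/2, 555/4, 639/4]
L3 α=3/4: [901/8, 2559/16, 1359/16]
L4 α=4/5: [2149/40, 11903/80, 5327/80]
→ [54, 149, 67]

at x=3,y=3 over L1,L2,L3,L4:
+L1 (α=1/3) → [85/3, 64/3, 65/3]
+L2 (α=1/2) → [397/6, 205/6, 193/3]
+L3 (α=6/7) → [8173/42, 1279/6, 2875/21]
+L4 (α=2/3) → [16909/126, 2407/18, 6403/63]
rounded: [134, 134, 102]

query (1,3) [L1,L2,L3] — begin 0,0,0
after L1 α=1/2: [9/2, 29, 229/2]
after L2 α=1/3: [214/3, 313/3, 286/3]
after L3 α=1/4: [119/2, 433/4, 329/4]
= [60, 108, 82]

(1,3) stack=L1,L2,L3,L5; from [0,0,0]:
after L1 α=1/2: [9/2, 29, 229/2]
after L2 α=1/3: [214/3, 313/3, 286/3]
after L3 α=1/4: [119/2, 433/4, 329/4]
after L5 α=1/2: [467/4, 1205/8, 633/8]
rounded: [117, 151, 79]

query (3,3) [L1,L2,L3,L5] — begin 0,0,0
L1 α=1/3: [85/3, 64/3, 65/3]
L2 α=1/2: [397/6, 205/6, 193/3]
L3 α=6/7: [8173/42, 1279/6, 2875/21]
L5 α=2/7: [47585/294, 6635/42, 17231/147]
= [162, 158, 117]


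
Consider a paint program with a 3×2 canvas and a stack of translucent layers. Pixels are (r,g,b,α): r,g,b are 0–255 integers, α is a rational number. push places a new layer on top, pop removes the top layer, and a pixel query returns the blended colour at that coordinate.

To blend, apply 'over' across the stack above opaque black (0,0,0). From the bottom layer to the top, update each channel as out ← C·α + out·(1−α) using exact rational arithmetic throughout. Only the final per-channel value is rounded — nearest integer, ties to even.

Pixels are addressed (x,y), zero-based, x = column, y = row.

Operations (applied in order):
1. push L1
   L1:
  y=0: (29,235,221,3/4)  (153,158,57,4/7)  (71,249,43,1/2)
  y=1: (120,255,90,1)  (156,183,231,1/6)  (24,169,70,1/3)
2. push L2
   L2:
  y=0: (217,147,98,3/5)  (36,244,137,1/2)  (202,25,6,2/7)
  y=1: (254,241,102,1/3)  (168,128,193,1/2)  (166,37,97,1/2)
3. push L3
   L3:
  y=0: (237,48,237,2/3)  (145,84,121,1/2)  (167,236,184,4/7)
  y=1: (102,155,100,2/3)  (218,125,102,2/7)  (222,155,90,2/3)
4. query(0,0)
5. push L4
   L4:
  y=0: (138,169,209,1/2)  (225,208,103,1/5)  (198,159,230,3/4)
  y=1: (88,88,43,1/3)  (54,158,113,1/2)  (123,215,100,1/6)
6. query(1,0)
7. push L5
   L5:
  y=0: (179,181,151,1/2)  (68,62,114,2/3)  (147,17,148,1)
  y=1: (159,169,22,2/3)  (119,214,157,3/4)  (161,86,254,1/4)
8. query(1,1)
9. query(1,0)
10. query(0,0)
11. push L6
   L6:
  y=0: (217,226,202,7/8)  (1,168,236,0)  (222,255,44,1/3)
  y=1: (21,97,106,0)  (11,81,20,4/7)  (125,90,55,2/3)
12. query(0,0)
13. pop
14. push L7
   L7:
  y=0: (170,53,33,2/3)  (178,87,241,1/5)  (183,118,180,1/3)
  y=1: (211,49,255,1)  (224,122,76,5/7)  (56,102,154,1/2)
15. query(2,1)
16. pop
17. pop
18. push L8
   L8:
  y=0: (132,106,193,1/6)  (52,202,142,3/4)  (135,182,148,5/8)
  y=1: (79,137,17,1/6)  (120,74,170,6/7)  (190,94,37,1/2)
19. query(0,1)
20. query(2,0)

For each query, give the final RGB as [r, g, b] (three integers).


query (0,0) [L1,L2,L3] — begin 0,0,0
L1 α=3/4: [87/4, 705/4, 663/4]
L2 α=3/5: [1389/10, 1587/10, 1251/10]
L3 α=2/3: [2043/10, 849/10, 1997/10]
= [204, 85, 200]

query (1,0) [L1,L2,L3,L4] — begin 0,0,0
+L1 (α=4/7) → [612/7, 632/7, 228/7]
+L2 (α=1/2) → [432/7, 1170/7, 1187/14]
+L3 (α=1/2) → [1447/14, 879/7, 2881/28]
+L4 (α=1/5) → [4469/35, 4972/35, 3602/35]
→ [128, 142, 103]

(1,1) stack=L1,L2,L3,L4,L5; from [0,0,0]:
L1 α=1/6: [26, 61/2, 77/2]
L2 α=1/2: [97, 317/4, 463/4]
L3 α=2/7: [921/7, 2585/28, 3131/28]
L4 α=1/2: [1299/14, 7009/56, 6295/56]
L5 α=3/4: [6297/56, 42961/224, 32671/224]
= [112, 192, 146]

query (1,0) [L1,L2,L3,L4,L5] — begin 0,0,0
+L1 (α=4/7) → [612/7, 632/7, 228/7]
+L2 (α=1/2) → [432/7, 1170/7, 1187/14]
+L3 (α=1/2) → [1447/14, 879/7, 2881/28]
+L4 (α=1/5) → [4469/35, 4972/35, 3602/35]
+L5 (α=2/3) → [9229/105, 3104/35, 11582/105]
rounded: [88, 89, 110]

(0,0) stack=L1,L2,L3,L4,L5; from [0,0,0]:
L1 α=3/4: [87/4, 705/4, 663/4]
L2 α=3/5: [1389/10, 1587/10, 1251/10]
L3 α=2/3: [2043/10, 849/10, 1997/10]
L4 α=1/2: [3423/20, 2539/20, 4087/20]
L5 α=1/2: [7003/40, 6159/40, 7107/40]
→ [175, 154, 178]

query (0,0) [L1,L2,L3,L4,L5,L6] — begin 0,0,0
after L1 α=3/4: [87/4, 705/4, 663/4]
after L2 α=3/5: [1389/10, 1587/10, 1251/10]
after L3 α=2/3: [2043/10, 849/10, 1997/10]
after L4 α=1/2: [3423/20, 2539/20, 4087/20]
after L5 α=1/2: [7003/40, 6159/40, 7107/40]
after L6 α=7/8: [67763/320, 69439/320, 63667/320]
→ [212, 217, 199]

(2,1) stack=L1,L2,L3,L4,L5,L7; from [0,0,0]:
+L1 (α=1/3) → [8, 169/3, 70/3]
+L2 (α=1/2) → [87, 140/3, 361/6]
+L3 (α=2/3) → [177, 1070/9, 1441/18]
+L4 (α=1/6) → [168, 7285/54, 9005/108]
+L5 (α=1/4) → [665/4, 8833/72, 18149/144]
+L7 (α=1/2) → [889/8, 16177/144, 40325/288]
→ [111, 112, 140]

at x=0,y=1 over L1,L2,L3,L4,L8:
L1 α=1: [120, 255, 90]
L2 α=1/3: [494/3, 751/3, 94]
L3 α=2/3: [1106/9, 1681/9, 98]
L4 α=1/3: [3004/27, 4154/27, 239/3]
L8 α=1/6: [17153/162, 24469/162, 623/9]
rounded: [106, 151, 69]

(2,0) stack=L1,L2,L3,L4,L8; from [0,0,0]:
L1 α=1/2: [71/2, 249/2, 43/2]
L2 α=2/7: [1163/14, 1345/14, 239/14]
L3 α=4/7: [12841/98, 17251/98, 11021/98]
L4 α=3/4: [71053/392, 63997/392, 78641/392]
L8 α=5/8: [477759/3136, 548711/3136, 526003/3136]
→ [152, 175, 168]


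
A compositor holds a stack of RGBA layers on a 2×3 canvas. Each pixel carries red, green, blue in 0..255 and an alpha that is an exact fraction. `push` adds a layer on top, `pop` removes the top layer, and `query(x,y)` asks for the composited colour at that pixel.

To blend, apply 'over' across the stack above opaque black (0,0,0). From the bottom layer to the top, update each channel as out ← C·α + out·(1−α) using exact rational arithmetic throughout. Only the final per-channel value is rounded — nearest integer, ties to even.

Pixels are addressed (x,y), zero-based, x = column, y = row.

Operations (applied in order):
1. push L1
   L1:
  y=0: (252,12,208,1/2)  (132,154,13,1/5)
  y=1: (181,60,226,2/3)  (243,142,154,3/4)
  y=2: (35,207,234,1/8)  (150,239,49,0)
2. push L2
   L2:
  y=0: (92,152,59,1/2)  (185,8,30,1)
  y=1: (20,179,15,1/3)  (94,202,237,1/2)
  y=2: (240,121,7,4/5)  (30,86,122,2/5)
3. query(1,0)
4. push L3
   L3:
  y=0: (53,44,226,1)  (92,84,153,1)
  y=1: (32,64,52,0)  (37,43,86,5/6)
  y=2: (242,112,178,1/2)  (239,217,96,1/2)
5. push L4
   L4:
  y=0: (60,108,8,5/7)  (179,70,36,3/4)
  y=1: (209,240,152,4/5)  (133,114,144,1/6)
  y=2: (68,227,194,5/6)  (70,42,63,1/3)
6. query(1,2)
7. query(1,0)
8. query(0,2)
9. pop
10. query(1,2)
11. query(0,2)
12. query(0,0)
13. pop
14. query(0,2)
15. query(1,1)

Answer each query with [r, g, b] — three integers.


(1,0) stack=L1,L2; from [0,0,0]:
L1 α=1/5: [132/5, 154/5, 13/5]
L2 α=1: [185, 8, 30]
rounded: [185, 8, 30]

query (1,2) [L1,L2,L3,L4] — begin 0,0,0
L1 α=0: [0, 0, 0]
L2 α=2/5: [12, 172/5, 244/5]
L3 α=1/2: [251/2, 1257/10, 362/5]
L4 α=1/3: [107, 489/5, 1039/15]
= [107, 98, 69]

query (1,0) [L1,L2,L3,L4] — begin 0,0,0
after L1 α=1/5: [132/5, 154/5, 13/5]
after L2 α=1: [185, 8, 30]
after L3 α=1: [92, 84, 153]
after L4 α=3/4: [629/4, 147/2, 261/4]
rounded: [157, 74, 65]

query (0,2) [L1,L2,L3,L4] — begin 0,0,0
L1 α=1/8: [35/8, 207/8, 117/4]
L2 α=4/5: [1543/8, 4079/40, 229/20]
L3 α=1/2: [3479/16, 8559/80, 3789/40]
L4 α=5/6: [2973/32, 99359/480, 42589/240]
= [93, 207, 177]

(1,2) stack=L1,L2,L3; from [0,0,0]:
L1 α=0: [0, 0, 0]
L2 α=2/5: [12, 172/5, 244/5]
L3 α=1/2: [251/2, 1257/10, 362/5]
rounded: [126, 126, 72]

(0,2) stack=L1,L2,L3; from [0,0,0]:
after L1 α=1/8: [35/8, 207/8, 117/4]
after L2 α=4/5: [1543/8, 4079/40, 229/20]
after L3 α=1/2: [3479/16, 8559/80, 3789/40]
= [217, 107, 95]

query (0,0) [L1,L2,L3] — begin 0,0,0
+L1 (α=1/2) → [126, 6, 104]
+L2 (α=1/2) → [109, 79, 163/2]
+L3 (α=1) → [53, 44, 226]
= [53, 44, 226]

at x=0,y=2 over L1,L2:
+L1 (α=1/8) → [35/8, 207/8, 117/4]
+L2 (α=4/5) → [1543/8, 4079/40, 229/20]
→ [193, 102, 11]

(1,1) stack=L1,L2; from [0,0,0]:
after L1 α=3/4: [729/4, 213/2, 231/2]
after L2 α=1/2: [1105/8, 617/4, 705/4]
→ [138, 154, 176]


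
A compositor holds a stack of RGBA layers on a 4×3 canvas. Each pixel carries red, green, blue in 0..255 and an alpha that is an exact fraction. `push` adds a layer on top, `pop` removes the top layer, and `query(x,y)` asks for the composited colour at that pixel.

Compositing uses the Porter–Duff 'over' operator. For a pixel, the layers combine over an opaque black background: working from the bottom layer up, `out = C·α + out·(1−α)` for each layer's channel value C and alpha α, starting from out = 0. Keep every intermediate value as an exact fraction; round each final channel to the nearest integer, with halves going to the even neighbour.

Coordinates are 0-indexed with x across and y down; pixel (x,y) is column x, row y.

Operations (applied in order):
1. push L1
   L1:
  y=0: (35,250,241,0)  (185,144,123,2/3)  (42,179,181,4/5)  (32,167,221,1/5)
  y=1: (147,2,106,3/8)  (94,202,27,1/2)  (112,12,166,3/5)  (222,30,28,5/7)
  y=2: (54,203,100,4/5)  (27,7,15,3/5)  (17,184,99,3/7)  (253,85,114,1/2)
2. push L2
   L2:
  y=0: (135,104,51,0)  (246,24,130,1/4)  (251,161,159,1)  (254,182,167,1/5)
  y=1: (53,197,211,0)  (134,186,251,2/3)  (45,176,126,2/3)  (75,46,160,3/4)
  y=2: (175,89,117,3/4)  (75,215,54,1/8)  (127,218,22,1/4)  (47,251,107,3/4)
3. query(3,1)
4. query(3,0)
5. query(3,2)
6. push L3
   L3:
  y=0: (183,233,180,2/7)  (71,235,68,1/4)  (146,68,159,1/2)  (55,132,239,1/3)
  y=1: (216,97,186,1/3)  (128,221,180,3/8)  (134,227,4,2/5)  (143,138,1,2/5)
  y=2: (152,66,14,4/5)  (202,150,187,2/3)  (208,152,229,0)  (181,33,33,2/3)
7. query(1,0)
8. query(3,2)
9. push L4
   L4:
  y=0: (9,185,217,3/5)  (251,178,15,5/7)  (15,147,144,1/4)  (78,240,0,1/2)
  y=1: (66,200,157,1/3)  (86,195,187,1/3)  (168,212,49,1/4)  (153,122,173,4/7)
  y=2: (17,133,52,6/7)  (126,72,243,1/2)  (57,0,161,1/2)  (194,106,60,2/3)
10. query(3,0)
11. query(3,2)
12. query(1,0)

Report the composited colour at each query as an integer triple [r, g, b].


at x=3,y=1 over L1,L2:
+L1 (α=5/7) → [1110/7, 150/7, 20]
+L2 (α=3/4) → [2685/28, 279/7, 125]
= [96, 40, 125]

(3,0) stack=L1,L2; from [0,0,0]:
+L1 (α=1/5) → [32/5, 167/5, 221/5]
+L2 (α=1/5) → [1398/25, 1578/25, 1719/25]
= [56, 63, 69]

at x=3,y=2 over L1,L2:
+L1 (α=1/2) → [253/2, 85/2, 57]
+L2 (α=3/4) → [535/8, 1591/8, 189/2]
rounded: [67, 199, 94]

at x=1,y=0 over L1,L2,L3:
+L1 (α=2/3) → [370/3, 96, 82]
+L2 (α=1/4) → [154, 78, 94]
+L3 (α=1/4) → [533/4, 469/4, 175/2]
rounded: [133, 117, 88]

at x=3,y=2 over L1,L2,L3:
L1 α=1/2: [253/2, 85/2, 57]
L2 α=3/4: [535/8, 1591/8, 189/2]
L3 α=2/3: [3431/24, 2119/24, 107/2]
= [143, 88, 54]

(3,0) stack=L1,L2,L3,L4; from [0,0,0]:
L1 α=1/5: [32/5, 167/5, 221/5]
L2 α=1/5: [1398/25, 1578/25, 1719/25]
L3 α=1/3: [4171/75, 2152/25, 9413/75]
L4 α=1/2: [10021/150, 4076/25, 9413/150]
= [67, 163, 63]

query (3,2) [L1,L2,L3,L4] — begin 0,0,0
L1 α=1/2: [253/2, 85/2, 57]
L2 α=3/4: [535/8, 1591/8, 189/2]
L3 α=2/3: [3431/24, 2119/24, 107/2]
L4 α=2/3: [12743/72, 7207/72, 347/6]
rounded: [177, 100, 58]

(1,0) stack=L1,L2,L3,L4; from [0,0,0]:
L1 α=2/3: [370/3, 96, 82]
L2 α=1/4: [154, 78, 94]
L3 α=1/4: [533/4, 469/4, 175/2]
L4 α=5/7: [3043/14, 2249/14, 250/7]
→ [217, 161, 36]
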